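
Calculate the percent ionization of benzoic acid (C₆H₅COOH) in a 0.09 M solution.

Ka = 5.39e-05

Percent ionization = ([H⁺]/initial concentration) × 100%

Using Ka equilibrium: x² + Ka×x - Ka×C = 0. Solving: [H⁺] = 2.1757e-03. Percent = (2.1757e-03/0.09) × 100

Percent ionization = 2.42%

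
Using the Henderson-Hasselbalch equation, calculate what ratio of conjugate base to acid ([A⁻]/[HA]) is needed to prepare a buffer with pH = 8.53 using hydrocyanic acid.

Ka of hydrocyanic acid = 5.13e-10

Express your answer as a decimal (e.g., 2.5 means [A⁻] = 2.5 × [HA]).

pKa = -log(5.13e-10) = 9.2899. pH = pKa + log([A⁻]/[HA]), so log([A⁻]/[HA]) = pH − pKa = 8.53 − 9.2899 = -0.7599. [A⁻]/[HA] = 10^(-0.7599) = 0.174

[A⁻]/[HA] = 0.174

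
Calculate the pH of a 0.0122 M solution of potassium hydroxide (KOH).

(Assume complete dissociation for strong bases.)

[OH⁻] = 0.0122 M for strong base. pOH = -log[OH⁻] = 1.91, pH = 14 - pOH

pH = 12.09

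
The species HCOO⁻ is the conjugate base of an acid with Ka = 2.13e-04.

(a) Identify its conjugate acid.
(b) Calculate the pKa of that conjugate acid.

(a) The conjugate acid is formed by adding one H⁺ to HCOO⁻, giving HCOOH. (b) pKa = -log(Ka) = -log(2.13e-04) = 3.67.

Conjugate acid: HCOOH; pK_a = 3.67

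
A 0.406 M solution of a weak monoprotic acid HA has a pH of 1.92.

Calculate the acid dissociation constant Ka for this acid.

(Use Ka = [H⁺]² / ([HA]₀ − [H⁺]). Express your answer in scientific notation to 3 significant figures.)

[H⁺] = 10^(−pH) = 10^(−1.92) = 1.202e-02 M. For HA ⇌ H⁺ + A⁻, Ka = [H⁺][A⁻]/[HA] = [H⁺]² / ([HA]₀ − [H⁺]) = (1.202e-02)² / (0.406 − 1.202e-02) = 3.67e-04.

K_a = 3.67e-04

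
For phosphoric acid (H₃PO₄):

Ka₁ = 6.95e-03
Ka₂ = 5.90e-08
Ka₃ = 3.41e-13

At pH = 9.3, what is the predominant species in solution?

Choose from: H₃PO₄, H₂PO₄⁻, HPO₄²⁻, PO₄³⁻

pKa₁ = 2.16, pKa₂ = 7.23, pKa₃ = 12.47. For a polyprotic acid the predominant species crosses at each pKa: below pKa_n the protonated form dominates, above it the deprotonated form does. At pH = 9.3, the predominant species is HPO₄²⁻.

HPO₄²⁻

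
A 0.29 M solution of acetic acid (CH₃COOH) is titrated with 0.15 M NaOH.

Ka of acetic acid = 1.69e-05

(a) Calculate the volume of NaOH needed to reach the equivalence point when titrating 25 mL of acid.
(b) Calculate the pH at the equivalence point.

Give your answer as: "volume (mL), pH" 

moles acid = 0.29 × 25/1000 = 0.00725 mol; V_base = moles/0.15 × 1000 = 48.3 mL. At equivalence only the conjugate base is present: [A⁻] = 0.00725/0.073 = 9.8864e-02 M. Kb = Kw/Ka = 5.92e-10; [OH⁻] = √(Kb × [A⁻]) = 7.6485e-06; pOH = 5.12; pH = 14 - pOH = 8.88.

V = 48.3 mL, pH = 8.88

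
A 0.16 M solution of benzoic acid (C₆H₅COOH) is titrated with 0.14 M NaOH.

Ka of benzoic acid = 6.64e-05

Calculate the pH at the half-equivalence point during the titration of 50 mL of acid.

At half-equivalence [HA] = [A⁻], so Henderson-Hasselbalch gives pH = pKa = -log(6.64e-05) = 4.18.

pH = pKa = 4.18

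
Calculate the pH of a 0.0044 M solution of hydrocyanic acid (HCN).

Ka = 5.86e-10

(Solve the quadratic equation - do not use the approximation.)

x² + Ka×x - Ka×C = 0. Using quadratic formula: [H⁺] = 1.6054e-06

pH = 5.79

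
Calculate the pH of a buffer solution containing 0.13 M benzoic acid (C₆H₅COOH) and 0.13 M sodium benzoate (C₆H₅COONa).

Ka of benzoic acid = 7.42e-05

pKa = -log(7.42e-05) = 4.13. pH = pKa + log([A⁻]/[HA]) = 4.13 + log(0.13/0.13)

pH = 4.13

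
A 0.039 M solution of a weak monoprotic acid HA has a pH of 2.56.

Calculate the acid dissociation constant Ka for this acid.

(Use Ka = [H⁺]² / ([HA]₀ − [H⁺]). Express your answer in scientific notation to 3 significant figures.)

[H⁺] = 10^(−pH) = 10^(−2.56) = 2.754e-03 M. For HA ⇌ H⁺ + A⁻, Ka = [H⁺][A⁻]/[HA] = [H⁺]² / ([HA]₀ − [H⁺]) = (2.754e-03)² / (0.039 − 2.754e-03) = 2.09e-04.

K_a = 2.09e-04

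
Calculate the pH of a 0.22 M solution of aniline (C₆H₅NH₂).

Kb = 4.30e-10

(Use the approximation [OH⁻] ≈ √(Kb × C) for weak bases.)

[OH⁻] = √(Kb × C) = √(4.30e-10 × 0.22) = 9.7263e-06. pOH = 5.01, pH = 14 - pOH

pH = 8.99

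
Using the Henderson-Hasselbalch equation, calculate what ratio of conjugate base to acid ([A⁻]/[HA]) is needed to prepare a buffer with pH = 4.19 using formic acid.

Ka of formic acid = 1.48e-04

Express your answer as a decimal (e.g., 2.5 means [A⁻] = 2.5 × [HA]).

pKa = -log(1.48e-04) = 3.8297. pH = pKa + log([A⁻]/[HA]), so log([A⁻]/[HA]) = pH − pKa = 4.19 − 3.8297 = 0.3603. [A⁻]/[HA] = 10^(0.3603) = 2.29

[A⁻]/[HA] = 2.29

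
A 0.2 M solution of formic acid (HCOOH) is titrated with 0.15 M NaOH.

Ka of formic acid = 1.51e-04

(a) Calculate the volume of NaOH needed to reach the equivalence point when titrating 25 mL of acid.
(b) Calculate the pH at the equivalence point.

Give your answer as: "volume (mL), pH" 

moles acid = 0.2 × 25/1000 = 0.005 mol; V_base = moles/0.15 × 1000 = 33.3 mL. At equivalence only the conjugate base is present: [A⁻] = 0.005/0.058 = 8.5714e-02 M. Kb = Kw/Ka = 6.62e-11; [OH⁻] = √(Kb × [A⁻]) = 2.3825e-06; pOH = 5.62; pH = 14 - pOH = 8.38.

V = 33.3 mL, pH = 8.38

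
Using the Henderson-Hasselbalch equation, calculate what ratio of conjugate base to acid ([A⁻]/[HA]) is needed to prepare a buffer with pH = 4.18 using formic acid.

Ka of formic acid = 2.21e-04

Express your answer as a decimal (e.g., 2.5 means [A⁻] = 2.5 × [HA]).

pKa = -log(2.21e-04) = 3.6556. pH = pKa + log([A⁻]/[HA]), so log([A⁻]/[HA]) = pH − pKa = 4.18 − 3.6556 = 0.5244. [A⁻]/[HA] = 10^(0.5244) = 3.34

[A⁻]/[HA] = 3.34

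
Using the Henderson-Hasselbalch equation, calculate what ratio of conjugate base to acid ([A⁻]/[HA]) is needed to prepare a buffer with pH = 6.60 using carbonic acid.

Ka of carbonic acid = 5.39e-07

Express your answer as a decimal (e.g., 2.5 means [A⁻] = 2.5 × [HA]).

pKa = -log(5.39e-07) = 6.2684. pH = pKa + log([A⁻]/[HA]), so log([A⁻]/[HA]) = pH − pKa = 6.60 − 6.2684 = 0.3316. [A⁻]/[HA] = 10^(0.3316) = 2.15

[A⁻]/[HA] = 2.15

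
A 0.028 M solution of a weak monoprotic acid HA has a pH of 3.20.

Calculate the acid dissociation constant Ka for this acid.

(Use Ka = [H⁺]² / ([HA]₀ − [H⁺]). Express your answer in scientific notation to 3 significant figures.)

[H⁺] = 10^(−pH) = 10^(−3.20) = 6.310e-04 M. For HA ⇌ H⁺ + A⁻, Ka = [H⁺][A⁻]/[HA] = [H⁺]² / ([HA]₀ − [H⁺]) = (6.310e-04)² / (0.028 − 6.310e-04) = 1.45e-05.

K_a = 1.45e-05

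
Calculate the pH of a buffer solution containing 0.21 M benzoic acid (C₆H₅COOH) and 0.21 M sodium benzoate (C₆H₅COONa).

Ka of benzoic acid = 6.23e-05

pKa = -log(6.23e-05) = 4.21. pH = pKa + log([A⁻]/[HA]) = 4.21 + log(0.21/0.21)

pH = 4.21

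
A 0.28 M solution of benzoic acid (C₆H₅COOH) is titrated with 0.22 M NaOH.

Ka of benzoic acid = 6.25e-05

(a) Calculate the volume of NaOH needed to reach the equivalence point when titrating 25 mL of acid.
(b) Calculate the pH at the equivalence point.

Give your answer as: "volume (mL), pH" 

moles acid = 0.28 × 25/1000 = 0.007 mol; V_base = moles/0.22 × 1000 = 31.8 mL. At equivalence only the conjugate base is present: [A⁻] = 0.007/0.057 = 1.2320e-01 M. Kb = Kw/Ka = 1.60e-10; [OH⁻] = √(Kb × [A⁻]) = 4.4398e-06; pOH = 5.35; pH = 14 - pOH = 8.65.

V = 31.8 mL, pH = 8.65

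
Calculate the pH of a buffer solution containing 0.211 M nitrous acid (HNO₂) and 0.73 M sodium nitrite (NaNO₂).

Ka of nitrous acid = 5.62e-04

pKa = -log(5.62e-04) = 3.25. pH = pKa + log([A⁻]/[HA]) = 3.25 + log(0.73/0.211)

pH = 3.79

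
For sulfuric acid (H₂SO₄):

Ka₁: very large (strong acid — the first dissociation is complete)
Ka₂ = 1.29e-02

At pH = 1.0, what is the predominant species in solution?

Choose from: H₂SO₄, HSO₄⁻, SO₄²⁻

The first dissociation is complete, so H₂SO₄ itself is never the predominant species in water; pKa₂ = -log(1.29e-02) = 1.89. For a polyprotic acid the predominant species crosses at each pKa: below pKa_n the protonated form dominates, above it the deprotonated form does. At pH = 1.0, the predominant species is HSO₄⁻.

HSO₄⁻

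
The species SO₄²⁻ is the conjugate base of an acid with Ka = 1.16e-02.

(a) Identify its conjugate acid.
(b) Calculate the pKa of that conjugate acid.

(a) The conjugate acid is formed by adding one H⁺ to SO₄²⁻, giving HSO₄⁻. (b) pKa = -log(Ka) = -log(1.16e-02) = 1.94.

Conjugate acid: HSO₄⁻; pK_a = 1.94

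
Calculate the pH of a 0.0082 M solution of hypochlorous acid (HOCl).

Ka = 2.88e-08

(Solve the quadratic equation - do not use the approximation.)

x² + Ka×x - Ka×C = 0. Using quadratic formula: [H⁺] = 1.5353e-05

pH = 4.81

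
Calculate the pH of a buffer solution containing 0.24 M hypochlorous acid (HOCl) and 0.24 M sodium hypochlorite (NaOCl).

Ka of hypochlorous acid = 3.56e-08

pKa = -log(3.56e-08) = 7.45. pH = pKa + log([A⁻]/[HA]) = 7.45 + log(0.24/0.24)

pH = 7.45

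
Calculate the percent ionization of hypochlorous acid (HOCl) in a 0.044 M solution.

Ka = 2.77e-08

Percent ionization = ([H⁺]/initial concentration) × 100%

Using Ka equilibrium: x² + Ka×x - Ka×C = 0. Solving: [H⁺] = 3.4897e-05. Percent = (3.4897e-05/0.044) × 100

Percent ionization = 0.0793%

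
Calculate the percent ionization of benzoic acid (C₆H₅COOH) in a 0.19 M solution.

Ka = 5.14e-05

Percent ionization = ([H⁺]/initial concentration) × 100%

Using Ka equilibrium: x² + Ka×x - Ka×C = 0. Solving: [H⁺] = 3.0995e-03. Percent = (3.0995e-03/0.19) × 100

Percent ionization = 1.63%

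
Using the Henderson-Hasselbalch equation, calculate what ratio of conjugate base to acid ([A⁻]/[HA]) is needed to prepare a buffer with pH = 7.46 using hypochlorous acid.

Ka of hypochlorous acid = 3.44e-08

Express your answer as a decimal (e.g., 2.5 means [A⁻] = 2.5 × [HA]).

pKa = -log(3.44e-08) = 7.4634. pH = pKa + log([A⁻]/[HA]), so log([A⁻]/[HA]) = pH − pKa = 7.46 − 7.4634 = -0.0034. [A⁻]/[HA] = 10^(-0.0034) = 0.992

[A⁻]/[HA] = 0.992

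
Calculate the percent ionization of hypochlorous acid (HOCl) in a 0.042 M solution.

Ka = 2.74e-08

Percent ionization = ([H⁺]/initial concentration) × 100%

Using Ka equilibrium: x² + Ka×x - Ka×C = 0. Solving: [H⁺] = 3.3910e-05. Percent = (3.3910e-05/0.042) × 100

Percent ionization = 0.0807%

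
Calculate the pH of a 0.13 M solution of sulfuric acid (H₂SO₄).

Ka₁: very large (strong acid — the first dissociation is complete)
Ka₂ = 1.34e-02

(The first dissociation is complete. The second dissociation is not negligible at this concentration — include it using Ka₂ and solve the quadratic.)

First dissociation is complete: [H⁺]₀ = [HSO₄⁻]₀ = C = 0.13 M. Second dissociation HSO₄⁻ ⇌ H⁺ + SO₄²⁻: let x = [SO₄²⁻]. Ka₂ = (C + x)·x / (C − x) = 1.34e-02 → x² + (C + Ka₂)·x − Ka₂·C = 0 → x² + 0.14340·x − 1.742e-03 = 0. x = (−0.14340 + √(0.14340² + 4 × 1.742e-03)) / 2 = 1.1263e-02 M. [H⁺] = C + x = 0.13 + 1.1263e-02 = 1.4126e-01 M. pH = -log(1.4126e-01) = 0.85.

pH = 0.85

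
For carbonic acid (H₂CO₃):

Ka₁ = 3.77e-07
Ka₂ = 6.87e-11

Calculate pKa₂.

pKa₂ = -log(Ka₂) = -log(6.87e-11) = 10.16.

pK_{a2} = 10.16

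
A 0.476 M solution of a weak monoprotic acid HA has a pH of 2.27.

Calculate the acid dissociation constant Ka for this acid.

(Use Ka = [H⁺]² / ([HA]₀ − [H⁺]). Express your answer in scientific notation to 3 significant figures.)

[H⁺] = 10^(−pH) = 10^(−2.27) = 5.370e-03 M. For HA ⇌ H⁺ + A⁻, Ka = [H⁺][A⁻]/[HA] = [H⁺]² / ([HA]₀ − [H⁺]) = (5.370e-03)² / (0.476 − 5.370e-03) = 6.13e-05.

K_a = 6.13e-05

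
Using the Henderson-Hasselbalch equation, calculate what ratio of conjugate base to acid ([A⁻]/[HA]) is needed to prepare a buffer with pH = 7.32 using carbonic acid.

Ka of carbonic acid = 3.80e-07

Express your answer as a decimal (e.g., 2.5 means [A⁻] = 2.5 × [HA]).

pKa = -log(3.80e-07) = 6.4202. pH = pKa + log([A⁻]/[HA]), so log([A⁻]/[HA]) = pH − pKa = 7.32 − 6.4202 = 0.8998. [A⁻]/[HA] = 10^(0.8998) = 7.94

[A⁻]/[HA] = 7.94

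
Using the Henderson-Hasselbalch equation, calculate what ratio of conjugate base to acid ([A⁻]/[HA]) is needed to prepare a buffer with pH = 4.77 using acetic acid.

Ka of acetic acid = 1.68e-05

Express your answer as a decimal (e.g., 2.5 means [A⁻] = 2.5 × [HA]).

pKa = -log(1.68e-05) = 4.7747. pH = pKa + log([A⁻]/[HA]), so log([A⁻]/[HA]) = pH − pKa = 4.77 − 4.7747 = -0.0047. [A⁻]/[HA] = 10^(-0.0047) = 0.989

[A⁻]/[HA] = 0.989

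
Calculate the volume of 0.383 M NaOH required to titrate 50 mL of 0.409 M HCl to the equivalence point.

At equivalence: moles acid = moles base. moles HCl = 0.409 × 50/1000 = 0.02045 mol. V_base = moles / 0.383 × 1000 = 53.4 mL.

V_{base} = 53.4 mL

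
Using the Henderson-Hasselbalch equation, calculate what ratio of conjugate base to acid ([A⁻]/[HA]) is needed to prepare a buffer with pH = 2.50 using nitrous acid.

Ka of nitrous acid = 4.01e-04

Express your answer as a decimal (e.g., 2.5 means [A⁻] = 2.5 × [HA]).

pKa = -log(4.01e-04) = 3.3969. pH = pKa + log([A⁻]/[HA]), so log([A⁻]/[HA]) = pH − pKa = 2.50 − 3.3969 = -0.8969. [A⁻]/[HA] = 10^(-0.8969) = 0.127

[A⁻]/[HA] = 0.127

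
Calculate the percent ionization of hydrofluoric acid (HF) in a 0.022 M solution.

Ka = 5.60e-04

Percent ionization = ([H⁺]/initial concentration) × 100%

Using Ka equilibrium: x² + Ka×x - Ka×C = 0. Solving: [H⁺] = 3.2411e-03. Percent = (3.2411e-03/0.022) × 100

Percent ionization = 14.7%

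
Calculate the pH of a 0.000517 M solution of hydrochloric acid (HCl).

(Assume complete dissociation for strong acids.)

[H⁺] = 0.000517 M for strong acid. pH = -log[H⁺] = -log(0.000517)

pH = 3.29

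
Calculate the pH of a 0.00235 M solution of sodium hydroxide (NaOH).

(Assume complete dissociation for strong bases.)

[OH⁻] = 0.00235 M for strong base. pOH = -log[OH⁻] = 2.63, pH = 14 - pOH

pH = 11.37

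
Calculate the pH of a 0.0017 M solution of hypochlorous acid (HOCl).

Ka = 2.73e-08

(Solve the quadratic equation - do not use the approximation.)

x² + Ka×x - Ka×C = 0. Using quadratic formula: [H⁺] = 6.7989e-06

pH = 5.17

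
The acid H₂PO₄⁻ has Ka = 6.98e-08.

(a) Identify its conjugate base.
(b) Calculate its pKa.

(a) The conjugate base is formed by removing one H⁺ from H₂PO₄⁻, giving HPO₄²⁻. (b) pKa = -log(Ka) = -log(6.98e-08) = 7.16.

Conjugate base: HPO₄²⁻; pK_a = 7.16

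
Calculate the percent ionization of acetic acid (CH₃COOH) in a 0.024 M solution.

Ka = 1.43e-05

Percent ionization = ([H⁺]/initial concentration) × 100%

Using Ka equilibrium: x² + Ka×x - Ka×C = 0. Solving: [H⁺] = 5.7873e-04. Percent = (5.7873e-04/0.024) × 100

Percent ionization = 2.41%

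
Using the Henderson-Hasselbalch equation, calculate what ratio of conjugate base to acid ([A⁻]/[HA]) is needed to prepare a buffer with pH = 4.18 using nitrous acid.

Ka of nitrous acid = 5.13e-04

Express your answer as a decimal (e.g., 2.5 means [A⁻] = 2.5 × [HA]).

pKa = -log(5.13e-04) = 3.2899. pH = pKa + log([A⁻]/[HA]), so log([A⁻]/[HA]) = pH − pKa = 4.18 − 3.2899 = 0.8901. [A⁻]/[HA] = 10^(0.8901) = 7.76

[A⁻]/[HA] = 7.76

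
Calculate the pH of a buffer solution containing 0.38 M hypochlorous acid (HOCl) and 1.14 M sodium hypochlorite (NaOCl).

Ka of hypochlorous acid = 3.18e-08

pKa = -log(3.18e-08) = 7.50. pH = pKa + log([A⁻]/[HA]) = 7.50 + log(1.14/0.38)

pH = 7.97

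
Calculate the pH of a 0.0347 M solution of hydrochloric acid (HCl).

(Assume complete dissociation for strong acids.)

[H⁺] = 0.0347 M for strong acid. pH = -log[H⁺] = -log(0.0347)

pH = 1.46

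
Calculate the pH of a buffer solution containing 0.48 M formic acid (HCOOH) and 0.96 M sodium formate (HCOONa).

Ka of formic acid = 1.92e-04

pKa = -log(1.92e-04) = 3.72. pH = pKa + log([A⁻]/[HA]) = 3.72 + log(0.96/0.48)

pH = 4.02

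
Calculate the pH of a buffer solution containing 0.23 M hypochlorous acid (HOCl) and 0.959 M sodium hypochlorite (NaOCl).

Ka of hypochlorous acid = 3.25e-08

pKa = -log(3.25e-08) = 7.49. pH = pKa + log([A⁻]/[HA]) = 7.49 + log(0.959/0.23)

pH = 8.11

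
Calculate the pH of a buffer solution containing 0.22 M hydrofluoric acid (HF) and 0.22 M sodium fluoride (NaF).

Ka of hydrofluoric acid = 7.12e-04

pKa = -log(7.12e-04) = 3.15. pH = pKa + log([A⁻]/[HA]) = 3.15 + log(0.22/0.22)

pH = 3.15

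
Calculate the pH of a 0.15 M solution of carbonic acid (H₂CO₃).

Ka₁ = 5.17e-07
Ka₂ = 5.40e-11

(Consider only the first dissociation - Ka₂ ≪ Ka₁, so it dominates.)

First dissociation dominates. From Ka₁ = [H⁺][HA⁻]/[H₂A], x² + Ka₁·x − Ka₁·C = 0 with C = 0.15 M and Ka₁ = 5.17e-07. Solving: [H⁺] = (−Ka₁ + √(Ka₁² + 4·Ka₁·C)) / 2 = 2.7822e-04 M. pH = -log(2.7822e-04) = 3.56.

pH = 3.56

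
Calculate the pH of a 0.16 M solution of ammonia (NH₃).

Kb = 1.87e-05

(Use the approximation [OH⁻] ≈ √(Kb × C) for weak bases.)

[OH⁻] = √(Kb × C) = √(1.87e-05 × 0.16) = 1.7297e-03. pOH = 2.76, pH = 14 - pOH

pH = 11.24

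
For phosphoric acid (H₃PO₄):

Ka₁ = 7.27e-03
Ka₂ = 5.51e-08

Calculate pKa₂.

pKa₂ = -log(Ka₂) = -log(5.51e-08) = 7.26.

pK_{a2} = 7.26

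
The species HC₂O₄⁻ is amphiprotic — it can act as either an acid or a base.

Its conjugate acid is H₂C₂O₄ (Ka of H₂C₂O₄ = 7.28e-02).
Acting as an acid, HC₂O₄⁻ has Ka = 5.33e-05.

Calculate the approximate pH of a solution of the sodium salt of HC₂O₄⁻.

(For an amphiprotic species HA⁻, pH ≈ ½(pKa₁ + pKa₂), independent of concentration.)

pKa₁ = -log(7.28e-02) = 1.14; pKa₂ = -log(5.33e-05) = 4.27. For an amphiprotic species, pH ≈ ½(pKa₁ + pKa₂) = ½(1.14 + 4.27) = 2.71.

pH = 2.71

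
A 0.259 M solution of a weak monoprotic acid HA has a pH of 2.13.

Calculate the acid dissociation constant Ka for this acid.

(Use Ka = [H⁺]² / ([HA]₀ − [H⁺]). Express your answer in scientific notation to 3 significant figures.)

[H⁺] = 10^(−pH) = 10^(−2.13) = 7.413e-03 M. For HA ⇌ H⁺ + A⁻, Ka = [H⁺][A⁻]/[HA] = [H⁺]² / ([HA]₀ − [H⁺]) = (7.413e-03)² / (0.259 − 7.413e-03) = 2.18e-04.

K_a = 2.18e-04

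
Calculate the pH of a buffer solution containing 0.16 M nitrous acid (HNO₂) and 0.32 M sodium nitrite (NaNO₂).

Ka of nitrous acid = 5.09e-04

pKa = -log(5.09e-04) = 3.29. pH = pKa + log([A⁻]/[HA]) = 3.29 + log(0.32/0.16)

pH = 3.59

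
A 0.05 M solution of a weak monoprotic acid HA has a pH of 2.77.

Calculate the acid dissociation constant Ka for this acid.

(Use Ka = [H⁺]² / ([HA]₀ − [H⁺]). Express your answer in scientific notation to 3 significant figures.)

[H⁺] = 10^(−pH) = 10^(−2.77) = 1.698e-03 M. For HA ⇌ H⁺ + A⁻, Ka = [H⁺][A⁻]/[HA] = [H⁺]² / ([HA]₀ − [H⁺]) = (1.698e-03)² / (0.05 − 1.698e-03) = 5.97e-05.

K_a = 5.97e-05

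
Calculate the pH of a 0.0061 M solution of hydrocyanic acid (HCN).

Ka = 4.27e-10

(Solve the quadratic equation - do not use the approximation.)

x² + Ka×x - Ka×C = 0. Using quadratic formula: [H⁺] = 1.6137e-06

pH = 5.79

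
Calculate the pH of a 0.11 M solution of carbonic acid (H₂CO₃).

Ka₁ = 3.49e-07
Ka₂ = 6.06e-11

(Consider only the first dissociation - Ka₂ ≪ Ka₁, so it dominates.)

First dissociation dominates. From Ka₁ = [H⁺][HA⁻]/[H₂A], x² + Ka₁·x − Ka₁·C = 0 with C = 0.11 M and Ka₁ = 3.49e-07. Solving: [H⁺] = (−Ka₁ + √(Ka₁² + 4·Ka₁·C)) / 2 = 1.9576e-04 M. pH = -log(1.9576e-04) = 3.71.

pH = 3.71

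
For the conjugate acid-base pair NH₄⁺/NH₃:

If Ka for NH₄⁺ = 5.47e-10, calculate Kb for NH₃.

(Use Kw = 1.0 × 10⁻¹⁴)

For a conjugate pair Ka × Kb = Kw, so Kb = Kw/Ka = 1.0 × 10⁻¹⁴ / 5.47e-10 = 1.83e-05.

K_b = 1.83e-05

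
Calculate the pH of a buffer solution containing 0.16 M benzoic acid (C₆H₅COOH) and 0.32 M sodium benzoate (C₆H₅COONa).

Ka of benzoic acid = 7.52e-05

pKa = -log(7.52e-05) = 4.12. pH = pKa + log([A⁻]/[HA]) = 4.12 + log(0.32/0.16)

pH = 4.42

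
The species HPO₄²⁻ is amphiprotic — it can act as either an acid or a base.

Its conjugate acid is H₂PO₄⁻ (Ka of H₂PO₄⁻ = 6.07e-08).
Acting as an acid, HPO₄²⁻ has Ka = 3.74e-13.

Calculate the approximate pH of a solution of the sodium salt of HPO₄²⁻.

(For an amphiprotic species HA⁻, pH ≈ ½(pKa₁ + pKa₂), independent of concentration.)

pKa₁ = -log(6.07e-08) = 7.22; pKa₂ = -log(3.74e-13) = 12.43. For an amphiprotic species, pH ≈ ½(pKa₁ + pKa₂) = ½(7.22 + 12.43) = 9.82.

pH = 9.82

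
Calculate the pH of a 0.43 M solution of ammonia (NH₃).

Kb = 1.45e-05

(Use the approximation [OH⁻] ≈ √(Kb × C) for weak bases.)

[OH⁻] = √(Kb × C) = √(1.45e-05 × 0.43) = 2.4970e-03. pOH = 2.60, pH = 14 - pOH

pH = 11.40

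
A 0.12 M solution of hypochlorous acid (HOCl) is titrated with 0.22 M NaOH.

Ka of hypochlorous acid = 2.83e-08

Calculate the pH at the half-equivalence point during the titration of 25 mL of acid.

At half-equivalence [HA] = [A⁻], so Henderson-Hasselbalch gives pH = pKa = -log(2.83e-08) = 7.55.

pH = pKa = 7.55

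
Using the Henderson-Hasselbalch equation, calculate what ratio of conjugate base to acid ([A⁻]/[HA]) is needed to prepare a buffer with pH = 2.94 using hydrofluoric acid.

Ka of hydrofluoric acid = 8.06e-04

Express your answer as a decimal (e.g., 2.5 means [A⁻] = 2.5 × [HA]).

pKa = -log(8.06e-04) = 3.0937. pH = pKa + log([A⁻]/[HA]), so log([A⁻]/[HA]) = pH − pKa = 2.94 − 3.0937 = -0.1537. [A⁻]/[HA] = 10^(-0.1537) = 0.702

[A⁻]/[HA] = 0.702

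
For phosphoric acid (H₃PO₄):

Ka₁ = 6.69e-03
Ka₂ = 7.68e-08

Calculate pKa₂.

pKa₂ = -log(Ka₂) = -log(7.68e-08) = 7.11.

pK_{a2} = 7.11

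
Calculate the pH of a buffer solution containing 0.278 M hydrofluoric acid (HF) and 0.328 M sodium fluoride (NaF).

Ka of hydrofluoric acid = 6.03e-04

pKa = -log(6.03e-04) = 3.22. pH = pKa + log([A⁻]/[HA]) = 3.22 + log(0.328/0.278)

pH = 3.29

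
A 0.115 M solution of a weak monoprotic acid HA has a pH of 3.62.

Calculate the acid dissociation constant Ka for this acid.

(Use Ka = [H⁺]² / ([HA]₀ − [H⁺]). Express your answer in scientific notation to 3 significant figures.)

[H⁺] = 10^(−pH) = 10^(−3.62) = 2.399e-04 M. For HA ⇌ H⁺ + A⁻, Ka = [H⁺][A⁻]/[HA] = [H⁺]² / ([HA]₀ − [H⁺]) = (2.399e-04)² / (0.115 − 2.399e-04) = 5.01e-07.

K_a = 5.01e-07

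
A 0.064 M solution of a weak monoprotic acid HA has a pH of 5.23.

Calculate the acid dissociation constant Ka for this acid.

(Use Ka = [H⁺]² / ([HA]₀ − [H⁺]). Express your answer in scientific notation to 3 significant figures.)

[H⁺] = 10^(−pH) = 10^(−5.23) = 5.888e-06 M. For HA ⇌ H⁺ + A⁻, Ka = [H⁺][A⁻]/[HA] = [H⁺]² / ([HA]₀ − [H⁺]) = (5.888e-06)² / (0.064 − 5.888e-06) = 5.42e-10.

K_a = 5.42e-10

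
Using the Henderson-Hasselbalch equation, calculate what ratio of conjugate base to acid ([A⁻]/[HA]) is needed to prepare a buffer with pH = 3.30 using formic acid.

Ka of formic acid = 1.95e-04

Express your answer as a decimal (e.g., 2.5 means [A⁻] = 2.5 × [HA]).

pKa = -log(1.95e-04) = 3.7100. pH = pKa + log([A⁻]/[HA]), so log([A⁻]/[HA]) = pH − pKa = 3.30 − 3.7100 = -0.4100. [A⁻]/[HA] = 10^(-0.4100) = 0.389

[A⁻]/[HA] = 0.389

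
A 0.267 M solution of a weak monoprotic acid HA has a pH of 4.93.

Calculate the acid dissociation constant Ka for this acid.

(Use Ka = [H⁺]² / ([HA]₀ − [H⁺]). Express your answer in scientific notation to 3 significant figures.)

[H⁺] = 10^(−pH) = 10^(−4.93) = 1.175e-05 M. For HA ⇌ H⁺ + A⁻, Ka = [H⁺][A⁻]/[HA] = [H⁺]² / ([HA]₀ − [H⁺]) = (1.175e-05)² / (0.267 − 1.175e-05) = 5.17e-10.

K_a = 5.17e-10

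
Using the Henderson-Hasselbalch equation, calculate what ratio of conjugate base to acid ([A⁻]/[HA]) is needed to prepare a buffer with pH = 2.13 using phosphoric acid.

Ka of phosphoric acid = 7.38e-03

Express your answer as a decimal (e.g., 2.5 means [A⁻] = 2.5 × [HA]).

pKa = -log(7.38e-03) = 2.1319. pH = pKa + log([A⁻]/[HA]), so log([A⁻]/[HA]) = pH − pKa = 2.13 − 2.1319 = -0.0019. [A⁻]/[HA] = 10^(-0.0019) = 0.996

[A⁻]/[HA] = 0.996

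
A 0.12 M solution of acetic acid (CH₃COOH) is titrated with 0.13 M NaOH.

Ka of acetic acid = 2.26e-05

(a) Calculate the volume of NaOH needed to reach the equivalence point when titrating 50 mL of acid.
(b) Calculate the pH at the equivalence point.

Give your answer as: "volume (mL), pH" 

moles acid = 0.12 × 50/1000 = 0.006 mol; V_base = moles/0.13 × 1000 = 46.2 mL. At equivalence only the conjugate base is present: [A⁻] = 0.006/0.096 = 6.2400e-02 M. Kb = Kw/Ka = 4.42e-10; [OH⁻] = √(Kb × [A⁻]) = 5.2546e-06; pOH = 5.28; pH = 14 - pOH = 8.72.

V = 46.2 mL, pH = 8.72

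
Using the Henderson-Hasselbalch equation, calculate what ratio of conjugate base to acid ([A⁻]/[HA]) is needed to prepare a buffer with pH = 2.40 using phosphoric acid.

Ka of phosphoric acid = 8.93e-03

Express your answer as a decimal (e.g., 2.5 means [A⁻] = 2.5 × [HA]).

pKa = -log(8.93e-03) = 2.0491. pH = pKa + log([A⁻]/[HA]), so log([A⁻]/[HA]) = pH − pKa = 2.40 − 2.0491 = 0.3509. [A⁻]/[HA] = 10^(0.3509) = 2.24

[A⁻]/[HA] = 2.24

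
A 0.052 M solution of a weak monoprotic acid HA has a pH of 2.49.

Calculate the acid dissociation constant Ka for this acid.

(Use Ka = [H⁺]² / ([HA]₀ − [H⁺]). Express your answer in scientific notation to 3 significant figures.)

[H⁺] = 10^(−pH) = 10^(−2.49) = 3.236e-03 M. For HA ⇌ H⁺ + A⁻, Ka = [H⁺][A⁻]/[HA] = [H⁺]² / ([HA]₀ − [H⁺]) = (3.236e-03)² / (0.052 − 3.236e-03) = 2.15e-04.

K_a = 2.15e-04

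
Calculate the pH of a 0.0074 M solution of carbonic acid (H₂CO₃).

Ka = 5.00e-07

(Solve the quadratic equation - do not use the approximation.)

x² + Ka×x - Ka×C = 0. Using quadratic formula: [H⁺] = 6.0578e-05

pH = 4.22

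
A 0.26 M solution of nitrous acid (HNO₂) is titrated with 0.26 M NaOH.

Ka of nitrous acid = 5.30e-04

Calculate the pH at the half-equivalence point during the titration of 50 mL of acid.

At half-equivalence [HA] = [A⁻], so Henderson-Hasselbalch gives pH = pKa = -log(5.30e-04) = 3.28.

pH = pKa = 3.28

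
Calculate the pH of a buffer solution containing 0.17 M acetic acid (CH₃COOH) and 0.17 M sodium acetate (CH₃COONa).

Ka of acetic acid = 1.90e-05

pKa = -log(1.90e-05) = 4.72. pH = pKa + log([A⁻]/[HA]) = 4.72 + log(0.17/0.17)

pH = 4.72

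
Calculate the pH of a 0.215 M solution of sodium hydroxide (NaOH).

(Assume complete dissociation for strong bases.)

[OH⁻] = 0.215 M for strong base. pOH = -log[OH⁻] = 0.67, pH = 14 - pOH

pH = 13.33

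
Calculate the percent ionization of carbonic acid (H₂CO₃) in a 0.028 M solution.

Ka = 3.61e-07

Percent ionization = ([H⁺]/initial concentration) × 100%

Using Ka equilibrium: x² + Ka×x - Ka×C = 0. Solving: [H⁺] = 1.0036e-04. Percent = (1.0036e-04/0.028) × 100

Percent ionization = 0.358%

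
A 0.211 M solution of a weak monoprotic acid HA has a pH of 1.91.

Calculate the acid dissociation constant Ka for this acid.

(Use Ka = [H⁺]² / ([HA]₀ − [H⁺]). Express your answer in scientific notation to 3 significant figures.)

[H⁺] = 10^(−pH) = 10^(−1.91) = 1.230e-02 M. For HA ⇌ H⁺ + A⁻, Ka = [H⁺][A⁻]/[HA] = [H⁺]² / ([HA]₀ − [H⁺]) = (1.230e-02)² / (0.211 − 1.230e-02) = 7.62e-04.

K_a = 7.62e-04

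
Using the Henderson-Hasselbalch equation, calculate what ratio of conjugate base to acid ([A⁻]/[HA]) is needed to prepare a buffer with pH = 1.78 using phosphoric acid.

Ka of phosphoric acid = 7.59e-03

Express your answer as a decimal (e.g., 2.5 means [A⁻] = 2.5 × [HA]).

pKa = -log(7.59e-03) = 2.1198. pH = pKa + log([A⁻]/[HA]), so log([A⁻]/[HA]) = pH − pKa = 1.78 − 2.1198 = -0.3398. [A⁻]/[HA] = 10^(-0.3398) = 0.457

[A⁻]/[HA] = 0.457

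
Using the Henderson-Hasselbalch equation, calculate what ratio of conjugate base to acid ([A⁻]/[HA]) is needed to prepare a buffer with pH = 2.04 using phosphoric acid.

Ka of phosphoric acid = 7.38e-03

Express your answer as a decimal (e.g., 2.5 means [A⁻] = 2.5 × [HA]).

pKa = -log(7.38e-03) = 2.1319. pH = pKa + log([A⁻]/[HA]), so log([A⁻]/[HA]) = pH − pKa = 2.04 − 2.1319 = -0.0919. [A⁻]/[HA] = 10^(-0.0919) = 0.809

[A⁻]/[HA] = 0.809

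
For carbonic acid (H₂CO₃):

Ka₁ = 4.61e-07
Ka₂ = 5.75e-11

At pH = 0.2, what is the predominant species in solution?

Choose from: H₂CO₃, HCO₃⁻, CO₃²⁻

pKa₁ = 6.34, pKa₂ = 10.24. For a polyprotic acid the predominant species crosses at each pKa: below pKa_n the protonated form dominates, above it the deprotonated form does. At pH = 0.2, the predominant species is H₂CO₃.

H₂CO₃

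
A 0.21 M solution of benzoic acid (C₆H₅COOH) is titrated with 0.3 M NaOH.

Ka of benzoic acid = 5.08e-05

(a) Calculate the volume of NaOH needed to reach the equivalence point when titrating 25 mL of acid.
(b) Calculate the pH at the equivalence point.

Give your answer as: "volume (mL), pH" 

moles acid = 0.21 × 25/1000 = 0.00525 mol; V_base = moles/0.3 × 1000 = 17.5 mL. At equivalence only the conjugate base is present: [A⁻] = 0.00525/0.043 = 1.2353e-01 M. Kb = Kw/Ka = 1.97e-10; [OH⁻] = √(Kb × [A⁻]) = 4.9312e-06; pOH = 5.31; pH = 14 - pOH = 8.69.

V = 17.5 mL, pH = 8.69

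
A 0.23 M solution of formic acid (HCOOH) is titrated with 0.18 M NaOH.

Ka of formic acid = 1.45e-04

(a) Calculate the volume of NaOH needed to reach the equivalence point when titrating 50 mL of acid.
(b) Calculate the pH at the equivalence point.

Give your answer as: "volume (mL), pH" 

moles acid = 0.23 × 50/1000 = 0.0115 mol; V_base = moles/0.18 × 1000 = 63.9 mL. At equivalence only the conjugate base is present: [A⁻] = 0.0115/0.114 = 1.0098e-01 M. Kb = Kw/Ka = 6.90e-11; [OH⁻] = √(Kb × [A⁻]) = 2.6389e-06; pOH = 5.58; pH = 14 - pOH = 8.42.

V = 63.9 mL, pH = 8.42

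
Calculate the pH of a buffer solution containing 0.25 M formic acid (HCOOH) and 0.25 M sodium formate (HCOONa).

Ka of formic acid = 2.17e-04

pKa = -log(2.17e-04) = 3.66. pH = pKa + log([A⁻]/[HA]) = 3.66 + log(0.25/0.25)

pH = 3.66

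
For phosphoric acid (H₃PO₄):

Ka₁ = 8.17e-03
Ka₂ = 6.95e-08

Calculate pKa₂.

pKa₂ = -log(Ka₂) = -log(6.95e-08) = 7.16.

pK_{a2} = 7.16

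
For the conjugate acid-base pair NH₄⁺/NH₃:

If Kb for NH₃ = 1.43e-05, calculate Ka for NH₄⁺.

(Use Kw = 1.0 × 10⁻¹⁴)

For a conjugate pair Ka × Kb = Kw, so Ka = Kw/Kb = 1.0 × 10⁻¹⁴ / 1.43e-05 = 6.99e-10.

K_a = 6.99e-10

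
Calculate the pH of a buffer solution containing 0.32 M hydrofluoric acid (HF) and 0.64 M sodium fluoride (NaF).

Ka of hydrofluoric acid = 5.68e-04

pKa = -log(5.68e-04) = 3.25. pH = pKa + log([A⁻]/[HA]) = 3.25 + log(0.64/0.32)

pH = 3.55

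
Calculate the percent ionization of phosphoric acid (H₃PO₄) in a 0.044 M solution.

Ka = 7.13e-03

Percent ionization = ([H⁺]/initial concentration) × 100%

Using Ka equilibrium: x² + Ka×x - Ka×C = 0. Solving: [H⁺] = 1.4502e-02. Percent = (1.4502e-02/0.044) × 100

Percent ionization = 33%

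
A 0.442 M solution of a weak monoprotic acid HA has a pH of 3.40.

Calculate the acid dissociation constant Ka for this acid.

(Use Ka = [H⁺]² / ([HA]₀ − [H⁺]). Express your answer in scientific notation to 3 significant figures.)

[H⁺] = 10^(−pH) = 10^(−3.40) = 3.981e-04 M. For HA ⇌ H⁺ + A⁻, Ka = [H⁺][A⁻]/[HA] = [H⁺]² / ([HA]₀ − [H⁺]) = (3.981e-04)² / (0.442 − 3.981e-04) = 3.59e-07.

K_a = 3.59e-07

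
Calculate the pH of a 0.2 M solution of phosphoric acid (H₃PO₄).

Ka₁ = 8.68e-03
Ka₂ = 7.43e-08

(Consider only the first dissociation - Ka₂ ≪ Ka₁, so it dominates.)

First dissociation dominates. From Ka₁ = [H⁺][HA⁻]/[H₂A], x² + Ka₁·x − Ka₁·C = 0 with C = 0.2 M and Ka₁ = 8.68e-03. Solving: [H⁺] = (−Ka₁ + √(Ka₁² + 4·Ka₁·C)) / 2 = 3.7551e-02 M. pH = -log(3.7551e-02) = 1.43.

pH = 1.43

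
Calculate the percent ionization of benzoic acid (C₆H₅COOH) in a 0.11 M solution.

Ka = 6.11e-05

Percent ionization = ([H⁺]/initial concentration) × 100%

Using Ka equilibrium: x² + Ka×x - Ka×C = 0. Solving: [H⁺] = 2.5621e-03. Percent = (2.5621e-03/0.11) × 100

Percent ionization = 2.33%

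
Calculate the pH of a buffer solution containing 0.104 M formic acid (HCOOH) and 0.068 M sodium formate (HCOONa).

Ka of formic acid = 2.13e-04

pKa = -log(2.13e-04) = 3.67. pH = pKa + log([A⁻]/[HA]) = 3.67 + log(0.068/0.104)

pH = 3.49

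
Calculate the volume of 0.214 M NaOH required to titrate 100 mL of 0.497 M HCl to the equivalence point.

At equivalence: moles acid = moles base. moles HCl = 0.497 × 100/1000 = 0.0497 mol. V_base = moles / 0.214 × 1000 = 232.2 mL.

V_{base} = 232.2 mL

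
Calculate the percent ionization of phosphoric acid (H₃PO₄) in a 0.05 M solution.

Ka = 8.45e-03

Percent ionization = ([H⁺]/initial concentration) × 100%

Using Ka equilibrium: x² + Ka×x - Ka×C = 0. Solving: [H⁺] = 1.6760e-02. Percent = (1.6760e-02/0.05) × 100

Percent ionization = 33.5%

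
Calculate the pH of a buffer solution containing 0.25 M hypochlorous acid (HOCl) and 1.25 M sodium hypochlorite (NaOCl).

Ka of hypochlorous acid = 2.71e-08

pKa = -log(2.71e-08) = 7.57. pH = pKa + log([A⁻]/[HA]) = 7.57 + log(1.25/0.25)

pH = 8.27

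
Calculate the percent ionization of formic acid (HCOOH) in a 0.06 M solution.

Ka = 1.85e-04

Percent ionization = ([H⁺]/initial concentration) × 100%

Using Ka equilibrium: x² + Ka×x - Ka×C = 0. Solving: [H⁺] = 3.2405e-03. Percent = (3.2405e-03/0.06) × 100

Percent ionization = 5.4%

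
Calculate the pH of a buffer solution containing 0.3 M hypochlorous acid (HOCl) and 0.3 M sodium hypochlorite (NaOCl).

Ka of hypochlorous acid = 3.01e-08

pKa = -log(3.01e-08) = 7.52. pH = pKa + log([A⁻]/[HA]) = 7.52 + log(0.3/0.3)

pH = 7.52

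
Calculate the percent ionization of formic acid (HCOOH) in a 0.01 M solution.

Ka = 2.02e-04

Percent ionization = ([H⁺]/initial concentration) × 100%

Using Ka equilibrium: x² + Ka×x - Ka×C = 0. Solving: [H⁺] = 1.3239e-03. Percent = (1.3239e-03/0.01) × 100

Percent ionization = 13.2%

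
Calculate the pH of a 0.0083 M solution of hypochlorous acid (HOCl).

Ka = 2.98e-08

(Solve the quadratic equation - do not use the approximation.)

x² + Ka×x - Ka×C = 0. Using quadratic formula: [H⁺] = 1.5712e-05

pH = 4.80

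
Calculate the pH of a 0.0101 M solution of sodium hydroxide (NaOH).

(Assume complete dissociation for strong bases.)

[OH⁻] = 0.0101 M for strong base. pOH = -log[OH⁻] = 2.00, pH = 14 - pOH

pH = 12.00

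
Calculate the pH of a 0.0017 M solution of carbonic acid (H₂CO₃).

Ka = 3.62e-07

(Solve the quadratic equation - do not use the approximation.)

x² + Ka×x - Ka×C = 0. Using quadratic formula: [H⁺] = 2.4627e-05

pH = 4.61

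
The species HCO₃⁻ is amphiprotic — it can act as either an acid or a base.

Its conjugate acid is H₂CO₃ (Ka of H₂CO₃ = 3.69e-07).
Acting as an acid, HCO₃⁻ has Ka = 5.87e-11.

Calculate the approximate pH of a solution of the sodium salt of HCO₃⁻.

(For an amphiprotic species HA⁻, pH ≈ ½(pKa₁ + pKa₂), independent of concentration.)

pKa₁ = -log(3.69e-07) = 6.43; pKa₂ = -log(5.87e-11) = 10.23. For an amphiprotic species, pH ≈ ½(pKa₁ + pKa₂) = ½(6.43 + 10.23) = 8.33.

pH = 8.33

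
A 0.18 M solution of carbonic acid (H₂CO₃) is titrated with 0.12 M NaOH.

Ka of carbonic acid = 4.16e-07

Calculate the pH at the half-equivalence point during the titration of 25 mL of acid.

At half-equivalence [HA] = [A⁻], so Henderson-Hasselbalch gives pH = pKa = -log(4.16e-07) = 6.38.

pH = pKa = 6.38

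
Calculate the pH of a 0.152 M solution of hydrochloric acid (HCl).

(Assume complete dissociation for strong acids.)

[H⁺] = 0.152 M for strong acid. pH = -log[H⁺] = -log(0.152)

pH = 0.82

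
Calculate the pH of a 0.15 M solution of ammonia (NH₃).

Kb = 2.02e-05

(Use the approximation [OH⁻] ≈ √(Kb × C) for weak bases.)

[OH⁻] = √(Kb × C) = √(2.02e-05 × 0.15) = 1.7407e-03. pOH = 2.76, pH = 14 - pOH

pH = 11.24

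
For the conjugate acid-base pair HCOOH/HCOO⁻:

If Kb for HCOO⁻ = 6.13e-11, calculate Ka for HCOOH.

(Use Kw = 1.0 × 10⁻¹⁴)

For a conjugate pair Ka × Kb = Kw, so Ka = Kw/Kb = 1.0 × 10⁻¹⁴ / 6.13e-11 = 1.63e-04.

K_a = 1.63e-04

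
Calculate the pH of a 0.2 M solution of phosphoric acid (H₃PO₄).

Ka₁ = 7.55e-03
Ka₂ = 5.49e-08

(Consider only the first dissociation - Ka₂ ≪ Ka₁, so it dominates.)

First dissociation dominates. From Ka₁ = [H⁺][HA⁻]/[H₂A], x² + Ka₁·x − Ka₁·C = 0 with C = 0.2 M and Ka₁ = 7.55e-03. Solving: [H⁺] = (−Ka₁ + √(Ka₁² + 4·Ka₁·C)) / 2 = 3.5267e-02 M. pH = -log(3.5267e-02) = 1.45.

pH = 1.45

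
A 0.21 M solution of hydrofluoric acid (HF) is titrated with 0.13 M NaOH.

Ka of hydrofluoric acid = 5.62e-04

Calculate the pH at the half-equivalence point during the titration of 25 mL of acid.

At half-equivalence [HA] = [A⁻], so Henderson-Hasselbalch gives pH = pKa = -log(5.62e-04) = 3.25.

pH = pKa = 3.25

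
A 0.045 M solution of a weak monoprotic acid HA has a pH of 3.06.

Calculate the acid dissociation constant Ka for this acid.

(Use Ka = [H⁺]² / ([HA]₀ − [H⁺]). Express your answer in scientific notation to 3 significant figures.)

[H⁺] = 10^(−pH) = 10^(−3.06) = 8.710e-04 M. For HA ⇌ H⁺ + A⁻, Ka = [H⁺][A⁻]/[HA] = [H⁺]² / ([HA]₀ − [H⁺]) = (8.710e-04)² / (0.045 − 8.710e-04) = 1.72e-05.

K_a = 1.72e-05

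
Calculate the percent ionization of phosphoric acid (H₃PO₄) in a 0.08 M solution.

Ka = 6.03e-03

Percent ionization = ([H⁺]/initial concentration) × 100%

Using Ka equilibrium: x² + Ka×x - Ka×C = 0. Solving: [H⁺] = 1.9155e-02. Percent = (1.9155e-02/0.08) × 100

Percent ionization = 23.9%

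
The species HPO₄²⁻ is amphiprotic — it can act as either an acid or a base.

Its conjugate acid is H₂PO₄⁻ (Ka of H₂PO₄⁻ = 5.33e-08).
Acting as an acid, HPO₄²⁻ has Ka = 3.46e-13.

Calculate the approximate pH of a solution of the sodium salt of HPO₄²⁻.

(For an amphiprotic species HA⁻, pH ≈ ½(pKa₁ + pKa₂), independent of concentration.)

pKa₁ = -log(5.33e-08) = 7.27; pKa₂ = -log(3.46e-13) = 12.46. For an amphiprotic species, pH ≈ ½(pKa₁ + pKa₂) = ½(7.27 + 12.46) = 9.87.

pH = 9.87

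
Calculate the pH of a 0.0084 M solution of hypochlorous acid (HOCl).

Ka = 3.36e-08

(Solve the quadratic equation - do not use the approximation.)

x² + Ka×x - Ka×C = 0. Using quadratic formula: [H⁺] = 1.6783e-05

pH = 4.78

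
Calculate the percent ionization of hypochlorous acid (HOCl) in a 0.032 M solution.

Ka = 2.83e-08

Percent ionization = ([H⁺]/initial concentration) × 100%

Using Ka equilibrium: x² + Ka×x - Ka×C = 0. Solving: [H⁺] = 3.0079e-05. Percent = (3.0079e-05/0.032) × 100

Percent ionization = 0.094%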